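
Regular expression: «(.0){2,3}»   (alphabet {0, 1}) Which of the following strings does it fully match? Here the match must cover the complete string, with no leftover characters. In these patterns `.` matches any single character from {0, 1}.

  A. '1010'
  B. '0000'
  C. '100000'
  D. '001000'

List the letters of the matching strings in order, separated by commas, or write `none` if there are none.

A. '1010' → match
B. '0000' → match
C. '100000' → match
D. '001000' → match

A, B, C, D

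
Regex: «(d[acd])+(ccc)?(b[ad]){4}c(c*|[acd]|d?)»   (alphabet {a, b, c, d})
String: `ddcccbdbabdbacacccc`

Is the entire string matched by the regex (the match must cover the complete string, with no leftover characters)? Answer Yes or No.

No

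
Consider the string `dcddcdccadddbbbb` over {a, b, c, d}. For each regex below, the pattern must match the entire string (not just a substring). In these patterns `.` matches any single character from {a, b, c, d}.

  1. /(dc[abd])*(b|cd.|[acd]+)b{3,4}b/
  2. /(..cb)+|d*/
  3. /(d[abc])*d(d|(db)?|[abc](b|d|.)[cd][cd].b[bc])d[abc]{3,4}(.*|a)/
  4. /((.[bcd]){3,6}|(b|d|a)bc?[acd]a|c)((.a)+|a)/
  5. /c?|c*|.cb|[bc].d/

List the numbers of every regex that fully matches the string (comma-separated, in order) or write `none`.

1 → match
2 → no match
3 → no match
4 → no match — must end with `a`
5 → no match

1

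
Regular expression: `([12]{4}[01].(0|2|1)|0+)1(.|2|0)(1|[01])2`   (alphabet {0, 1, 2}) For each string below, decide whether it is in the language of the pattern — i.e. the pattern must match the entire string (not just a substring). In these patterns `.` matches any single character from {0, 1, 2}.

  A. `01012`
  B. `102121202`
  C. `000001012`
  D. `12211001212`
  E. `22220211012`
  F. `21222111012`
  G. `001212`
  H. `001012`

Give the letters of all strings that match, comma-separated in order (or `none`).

A → match
B → no match
C → match
D → match
E → match
F → no match
G → match
H → match

A, C, D, E, G, H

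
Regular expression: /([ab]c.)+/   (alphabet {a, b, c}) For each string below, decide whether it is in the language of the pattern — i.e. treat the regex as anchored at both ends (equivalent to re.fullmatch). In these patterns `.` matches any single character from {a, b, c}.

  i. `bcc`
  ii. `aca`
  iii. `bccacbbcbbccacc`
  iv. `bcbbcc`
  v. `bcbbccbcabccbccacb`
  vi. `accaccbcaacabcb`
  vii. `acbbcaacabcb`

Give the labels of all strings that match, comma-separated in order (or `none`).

i, ii, iii, iv, v, vi, vii

i → match
ii → match
iii → match
iv → match
v → match
vi → match
vii → match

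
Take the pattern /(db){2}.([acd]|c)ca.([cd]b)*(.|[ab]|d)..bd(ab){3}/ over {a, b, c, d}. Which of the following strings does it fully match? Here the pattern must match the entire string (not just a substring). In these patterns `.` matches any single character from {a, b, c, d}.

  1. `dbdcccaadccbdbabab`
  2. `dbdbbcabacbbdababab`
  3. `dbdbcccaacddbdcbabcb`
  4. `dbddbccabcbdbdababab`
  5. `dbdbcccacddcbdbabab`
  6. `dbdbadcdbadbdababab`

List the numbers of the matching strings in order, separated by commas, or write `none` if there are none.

none

1 → no match
2 → no match
3 → no match — must end with `ab`
4 → no match
5 → no match
6 → no match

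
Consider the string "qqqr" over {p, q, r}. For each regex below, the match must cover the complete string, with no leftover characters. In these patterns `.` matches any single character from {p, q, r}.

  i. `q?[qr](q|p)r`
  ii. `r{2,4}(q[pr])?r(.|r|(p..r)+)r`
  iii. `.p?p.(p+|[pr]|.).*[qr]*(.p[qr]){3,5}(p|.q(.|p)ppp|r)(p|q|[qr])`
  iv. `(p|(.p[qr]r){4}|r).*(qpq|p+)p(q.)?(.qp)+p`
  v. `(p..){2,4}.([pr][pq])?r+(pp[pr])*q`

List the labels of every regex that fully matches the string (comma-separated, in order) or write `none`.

i

i → match
ii → no match — must start with "r"
iii → no match
iv → no match — must end with "qpp"
v → no match — must start with "p"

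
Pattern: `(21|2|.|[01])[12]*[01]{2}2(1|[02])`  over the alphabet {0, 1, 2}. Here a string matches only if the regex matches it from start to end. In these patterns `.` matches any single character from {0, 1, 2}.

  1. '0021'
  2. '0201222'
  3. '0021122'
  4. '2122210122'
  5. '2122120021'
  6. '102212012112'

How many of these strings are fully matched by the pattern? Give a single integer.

2

1. '0021' → no match
2. '0201222' → no match
3. '0021122' → no match
4. '2122210122' → match
5. '2122120021' → match
6. '102212012112' → no match
Total matched: 2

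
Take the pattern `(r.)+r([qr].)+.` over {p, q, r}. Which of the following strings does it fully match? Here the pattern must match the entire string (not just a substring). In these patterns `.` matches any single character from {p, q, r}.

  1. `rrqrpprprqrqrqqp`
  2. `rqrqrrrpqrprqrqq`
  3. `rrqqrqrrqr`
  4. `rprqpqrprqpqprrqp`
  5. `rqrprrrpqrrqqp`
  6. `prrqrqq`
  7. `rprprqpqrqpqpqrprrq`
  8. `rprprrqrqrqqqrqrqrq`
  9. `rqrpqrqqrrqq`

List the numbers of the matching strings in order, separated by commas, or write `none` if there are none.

1 → no match
2 → no match
3 → no match
4 → no match
5 → no match
6 → no match — must start with `r`
7 → no match
8 → no match
9 → no match

none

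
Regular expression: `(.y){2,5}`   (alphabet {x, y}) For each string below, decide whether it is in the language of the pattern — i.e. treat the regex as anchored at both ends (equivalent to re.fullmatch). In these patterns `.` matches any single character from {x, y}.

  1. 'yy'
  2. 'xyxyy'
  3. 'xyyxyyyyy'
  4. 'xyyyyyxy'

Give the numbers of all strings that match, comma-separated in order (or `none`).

4

1 → no match
2 → no match
3 → no match
4 → match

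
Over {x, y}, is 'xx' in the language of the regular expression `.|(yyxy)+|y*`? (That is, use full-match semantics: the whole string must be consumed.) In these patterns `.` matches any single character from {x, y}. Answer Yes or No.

No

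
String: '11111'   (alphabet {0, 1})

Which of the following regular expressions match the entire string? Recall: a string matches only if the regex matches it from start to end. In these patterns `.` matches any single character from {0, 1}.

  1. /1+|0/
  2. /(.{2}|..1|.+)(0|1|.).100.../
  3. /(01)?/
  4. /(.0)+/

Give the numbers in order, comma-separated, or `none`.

1

1 → match
2 → no match
3 → no match
4 → no match — must end with '0'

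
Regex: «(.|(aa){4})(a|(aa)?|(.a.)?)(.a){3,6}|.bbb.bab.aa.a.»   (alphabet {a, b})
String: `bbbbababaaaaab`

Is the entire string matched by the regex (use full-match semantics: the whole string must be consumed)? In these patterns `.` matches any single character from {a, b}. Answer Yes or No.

Yes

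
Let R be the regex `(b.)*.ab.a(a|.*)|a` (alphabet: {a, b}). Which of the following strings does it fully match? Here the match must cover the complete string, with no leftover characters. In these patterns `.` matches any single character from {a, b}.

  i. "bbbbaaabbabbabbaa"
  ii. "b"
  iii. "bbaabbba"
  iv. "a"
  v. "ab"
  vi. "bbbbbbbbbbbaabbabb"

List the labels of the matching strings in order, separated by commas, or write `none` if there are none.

iv

i → no match
ii → no match
iii → no match
iv → match
v → no match
vi → no match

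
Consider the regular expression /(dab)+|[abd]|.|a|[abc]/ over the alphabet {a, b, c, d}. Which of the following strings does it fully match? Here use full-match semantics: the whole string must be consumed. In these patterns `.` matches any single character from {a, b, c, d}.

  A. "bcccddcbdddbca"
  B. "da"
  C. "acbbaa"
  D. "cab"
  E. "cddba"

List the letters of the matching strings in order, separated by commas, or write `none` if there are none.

A → no match
B → no match
C → no match
D → no match
E → no match

none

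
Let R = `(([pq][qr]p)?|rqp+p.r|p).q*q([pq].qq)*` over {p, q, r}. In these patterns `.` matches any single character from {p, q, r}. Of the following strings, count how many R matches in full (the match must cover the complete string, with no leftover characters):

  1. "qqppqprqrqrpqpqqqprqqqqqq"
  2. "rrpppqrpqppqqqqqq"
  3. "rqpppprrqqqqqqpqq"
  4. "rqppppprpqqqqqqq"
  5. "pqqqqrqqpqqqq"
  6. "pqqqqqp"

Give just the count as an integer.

2

1 → no match
2 → no match
3 → match
4 → match
5 → no match
6 → no match
Total matched: 2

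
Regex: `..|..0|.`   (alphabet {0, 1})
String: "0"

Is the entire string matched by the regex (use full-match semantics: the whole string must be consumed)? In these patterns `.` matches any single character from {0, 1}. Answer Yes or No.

Yes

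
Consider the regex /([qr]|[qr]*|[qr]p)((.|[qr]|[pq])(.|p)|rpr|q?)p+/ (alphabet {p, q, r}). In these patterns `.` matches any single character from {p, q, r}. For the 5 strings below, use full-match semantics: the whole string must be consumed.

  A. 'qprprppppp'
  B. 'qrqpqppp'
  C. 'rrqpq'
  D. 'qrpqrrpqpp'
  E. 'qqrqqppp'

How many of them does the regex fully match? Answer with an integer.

3

A → match
B → match
C → no match — must end with 'p'
D → no match
E → match
Total matched: 3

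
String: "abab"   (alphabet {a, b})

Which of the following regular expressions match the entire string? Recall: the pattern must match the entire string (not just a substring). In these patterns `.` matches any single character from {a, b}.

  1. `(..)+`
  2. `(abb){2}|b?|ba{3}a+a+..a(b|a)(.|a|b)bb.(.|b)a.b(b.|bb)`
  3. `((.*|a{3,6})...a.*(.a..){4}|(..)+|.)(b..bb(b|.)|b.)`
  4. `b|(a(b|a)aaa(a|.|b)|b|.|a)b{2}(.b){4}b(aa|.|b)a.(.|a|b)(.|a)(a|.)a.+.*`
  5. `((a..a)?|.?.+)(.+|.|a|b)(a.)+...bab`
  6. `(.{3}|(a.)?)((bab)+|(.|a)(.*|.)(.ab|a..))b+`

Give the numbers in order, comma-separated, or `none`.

1

1 → match
2 → no match
3 → no match
4 → no match
5 → no match
6 → no match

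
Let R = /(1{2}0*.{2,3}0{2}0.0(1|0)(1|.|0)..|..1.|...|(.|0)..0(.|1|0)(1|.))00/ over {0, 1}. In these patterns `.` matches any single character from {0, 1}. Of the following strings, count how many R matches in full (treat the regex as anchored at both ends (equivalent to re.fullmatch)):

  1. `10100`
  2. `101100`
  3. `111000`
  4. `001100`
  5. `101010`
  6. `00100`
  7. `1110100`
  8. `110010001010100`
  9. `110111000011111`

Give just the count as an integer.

5

1 → match
2 → match
3 → match
4 → match
5 → no match — must end with `00`
6 → match
7 → no match
8 → no match
9 → no match — must end with `00`
Total matched: 5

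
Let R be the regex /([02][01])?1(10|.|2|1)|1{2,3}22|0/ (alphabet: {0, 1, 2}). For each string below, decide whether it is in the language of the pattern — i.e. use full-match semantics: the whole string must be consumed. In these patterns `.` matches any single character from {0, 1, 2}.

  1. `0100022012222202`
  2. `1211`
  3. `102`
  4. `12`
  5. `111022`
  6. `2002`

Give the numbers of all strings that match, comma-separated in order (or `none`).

1 → no match
2 → no match
3 → no match
4 → match
5 → no match
6 → no match

4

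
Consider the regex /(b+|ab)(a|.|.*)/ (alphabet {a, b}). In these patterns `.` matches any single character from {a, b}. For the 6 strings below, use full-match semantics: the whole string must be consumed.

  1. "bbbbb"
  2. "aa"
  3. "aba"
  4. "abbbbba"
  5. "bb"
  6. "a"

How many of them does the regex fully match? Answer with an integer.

1. "bbbbb" → match
2. "aa" → no match
3. "aba" → match
4. "abbbbba" → match
5. "bb" → match
6. "a" → no match
Total matched: 4

4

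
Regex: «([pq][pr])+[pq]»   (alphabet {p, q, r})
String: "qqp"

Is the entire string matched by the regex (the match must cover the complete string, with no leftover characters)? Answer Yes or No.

No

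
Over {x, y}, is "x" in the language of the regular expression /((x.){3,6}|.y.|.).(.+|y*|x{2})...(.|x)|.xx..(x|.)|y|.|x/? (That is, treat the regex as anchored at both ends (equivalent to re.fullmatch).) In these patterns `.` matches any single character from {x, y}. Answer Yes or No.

Yes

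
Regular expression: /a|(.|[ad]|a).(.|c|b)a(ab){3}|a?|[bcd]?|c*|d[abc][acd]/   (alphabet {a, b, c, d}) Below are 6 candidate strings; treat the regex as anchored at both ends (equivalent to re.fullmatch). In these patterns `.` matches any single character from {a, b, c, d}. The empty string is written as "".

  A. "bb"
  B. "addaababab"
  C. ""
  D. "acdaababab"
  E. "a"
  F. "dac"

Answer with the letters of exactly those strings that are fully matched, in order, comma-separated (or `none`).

A → no match
B → match
C → match
D → match
E → match
F → match

B, C, D, E, F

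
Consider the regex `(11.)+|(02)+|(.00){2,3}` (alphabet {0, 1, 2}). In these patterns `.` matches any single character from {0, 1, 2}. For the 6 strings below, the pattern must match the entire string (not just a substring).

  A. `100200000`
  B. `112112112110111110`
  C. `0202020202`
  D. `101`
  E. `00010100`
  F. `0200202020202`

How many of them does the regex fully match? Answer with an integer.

A → match
B → match
C → match
D → no match
E → no match
F → no match
Total matched: 3

3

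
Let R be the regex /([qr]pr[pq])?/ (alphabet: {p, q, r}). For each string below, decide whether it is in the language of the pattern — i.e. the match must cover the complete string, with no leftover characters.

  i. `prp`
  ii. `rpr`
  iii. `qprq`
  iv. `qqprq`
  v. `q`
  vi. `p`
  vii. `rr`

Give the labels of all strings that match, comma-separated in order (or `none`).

i → no match
ii → no match
iii → match
iv → no match
v → no match
vi → no match
vii → no match

iii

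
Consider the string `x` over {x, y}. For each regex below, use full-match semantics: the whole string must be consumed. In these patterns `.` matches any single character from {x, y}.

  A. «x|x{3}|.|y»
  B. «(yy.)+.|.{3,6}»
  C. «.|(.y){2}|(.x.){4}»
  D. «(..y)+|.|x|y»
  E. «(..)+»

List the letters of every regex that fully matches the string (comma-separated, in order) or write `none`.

A, C, D

A → match
B → no match
C → match
D → match
E → no match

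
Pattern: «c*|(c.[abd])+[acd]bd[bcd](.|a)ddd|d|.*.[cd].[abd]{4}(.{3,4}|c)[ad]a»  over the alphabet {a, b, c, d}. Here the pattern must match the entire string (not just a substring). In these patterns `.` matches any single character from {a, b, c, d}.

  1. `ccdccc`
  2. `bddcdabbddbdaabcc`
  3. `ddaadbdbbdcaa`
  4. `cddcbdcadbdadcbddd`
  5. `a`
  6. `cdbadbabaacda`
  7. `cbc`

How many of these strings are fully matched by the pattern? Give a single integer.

1 → no match
2 → no match
3 → match
4 → no match
5 → no match
6 → match
7 → no match
Total matched: 2

2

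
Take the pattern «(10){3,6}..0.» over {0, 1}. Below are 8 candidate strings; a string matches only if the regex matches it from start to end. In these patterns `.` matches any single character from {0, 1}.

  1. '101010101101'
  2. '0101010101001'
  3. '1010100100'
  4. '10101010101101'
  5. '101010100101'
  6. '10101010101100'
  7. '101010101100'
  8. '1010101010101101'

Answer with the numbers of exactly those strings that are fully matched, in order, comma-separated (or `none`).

1, 3, 4, 5, 6, 7, 8

1 → match
2 → no match — must start with '10'
3 → match
4 → match
5 → match
6 → match
7 → match
8 → match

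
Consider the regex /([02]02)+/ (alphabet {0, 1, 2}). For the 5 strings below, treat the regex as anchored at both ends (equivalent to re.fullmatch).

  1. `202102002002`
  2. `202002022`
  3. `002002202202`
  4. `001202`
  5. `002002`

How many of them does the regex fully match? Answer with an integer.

1 → no match
2 → no match — must end with `02`
3 → match
4 → no match
5 → match
Total matched: 2

2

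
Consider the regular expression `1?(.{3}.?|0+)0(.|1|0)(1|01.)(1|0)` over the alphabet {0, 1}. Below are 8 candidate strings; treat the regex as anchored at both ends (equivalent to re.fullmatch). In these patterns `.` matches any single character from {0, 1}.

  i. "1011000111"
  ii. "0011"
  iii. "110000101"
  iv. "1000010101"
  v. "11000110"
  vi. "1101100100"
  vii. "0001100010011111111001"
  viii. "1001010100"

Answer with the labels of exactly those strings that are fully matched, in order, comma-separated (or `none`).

i → match
ii → no match
iii → match
iv → match
v → match
vi → no match
vii → no match
viii → match

i, iii, iv, v, viii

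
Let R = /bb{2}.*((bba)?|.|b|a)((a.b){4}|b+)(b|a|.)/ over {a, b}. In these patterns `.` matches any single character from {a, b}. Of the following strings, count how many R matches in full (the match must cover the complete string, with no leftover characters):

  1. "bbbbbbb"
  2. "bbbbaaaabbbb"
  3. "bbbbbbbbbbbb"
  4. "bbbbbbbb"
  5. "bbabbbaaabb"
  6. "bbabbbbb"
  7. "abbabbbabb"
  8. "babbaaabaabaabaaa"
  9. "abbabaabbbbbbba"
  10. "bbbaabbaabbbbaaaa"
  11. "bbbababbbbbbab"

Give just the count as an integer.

4

1 → match
2 → match
3 → match
4 → match
5 → no match
6 → no match
7 → no match — must start with "bb"
8 → no match — must start with "bb"
9 → no match — must start with "bb"
10 → no match
11 → no match
Total matched: 4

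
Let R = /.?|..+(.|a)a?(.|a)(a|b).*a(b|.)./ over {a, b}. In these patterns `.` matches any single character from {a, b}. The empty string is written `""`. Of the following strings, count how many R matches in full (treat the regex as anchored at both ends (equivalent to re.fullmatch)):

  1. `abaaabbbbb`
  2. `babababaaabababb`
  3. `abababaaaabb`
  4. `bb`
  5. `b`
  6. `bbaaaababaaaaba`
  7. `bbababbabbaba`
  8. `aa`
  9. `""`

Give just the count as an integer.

1 → no match
2 → match
3 → match
4 → no match
5 → match
6 → match
7 → match
8 → no match
9 → match
Total matched: 6

6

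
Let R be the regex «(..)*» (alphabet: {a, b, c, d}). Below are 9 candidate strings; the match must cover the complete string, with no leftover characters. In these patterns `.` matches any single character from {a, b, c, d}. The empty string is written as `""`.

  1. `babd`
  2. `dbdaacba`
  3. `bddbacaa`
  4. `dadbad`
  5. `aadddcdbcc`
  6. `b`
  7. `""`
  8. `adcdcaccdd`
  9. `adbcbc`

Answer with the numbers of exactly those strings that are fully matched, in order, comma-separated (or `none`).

1, 2, 3, 4, 5, 7, 8, 9

1 → match
2 → match
3 → match
4 → match
5 → match
6 → no match
7 → match
8 → match
9 → match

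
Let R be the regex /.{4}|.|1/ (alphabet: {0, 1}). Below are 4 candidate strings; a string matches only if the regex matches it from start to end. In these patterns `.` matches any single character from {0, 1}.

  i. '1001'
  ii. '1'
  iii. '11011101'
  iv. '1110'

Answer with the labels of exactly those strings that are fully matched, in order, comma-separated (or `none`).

i. '1001' → match
ii. '1' → match
iii. '11011101' → no match
iv. '1110' → match

i, ii, iv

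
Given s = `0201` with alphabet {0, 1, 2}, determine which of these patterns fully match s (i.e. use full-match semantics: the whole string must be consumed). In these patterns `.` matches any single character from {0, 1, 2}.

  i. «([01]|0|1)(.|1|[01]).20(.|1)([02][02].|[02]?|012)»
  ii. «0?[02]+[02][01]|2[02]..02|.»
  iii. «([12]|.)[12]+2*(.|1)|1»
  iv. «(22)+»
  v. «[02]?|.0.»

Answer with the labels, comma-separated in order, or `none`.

i → no match
ii → match
iii → no match
iv → no match — must start with `22`
v → no match

ii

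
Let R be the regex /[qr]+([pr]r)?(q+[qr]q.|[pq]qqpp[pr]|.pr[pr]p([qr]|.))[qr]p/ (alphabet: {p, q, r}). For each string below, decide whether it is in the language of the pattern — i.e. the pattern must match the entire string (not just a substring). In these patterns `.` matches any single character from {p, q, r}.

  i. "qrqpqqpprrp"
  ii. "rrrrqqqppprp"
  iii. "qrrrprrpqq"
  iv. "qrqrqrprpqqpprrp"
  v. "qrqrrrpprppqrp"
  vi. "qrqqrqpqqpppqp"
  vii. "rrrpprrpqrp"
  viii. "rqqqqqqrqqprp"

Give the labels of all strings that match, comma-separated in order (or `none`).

i, ii, iv, v, vi, vii

i → match
ii → match
iii → no match — must end with "p"
iv → match
v → match
vi → match
vii → match
viii → no match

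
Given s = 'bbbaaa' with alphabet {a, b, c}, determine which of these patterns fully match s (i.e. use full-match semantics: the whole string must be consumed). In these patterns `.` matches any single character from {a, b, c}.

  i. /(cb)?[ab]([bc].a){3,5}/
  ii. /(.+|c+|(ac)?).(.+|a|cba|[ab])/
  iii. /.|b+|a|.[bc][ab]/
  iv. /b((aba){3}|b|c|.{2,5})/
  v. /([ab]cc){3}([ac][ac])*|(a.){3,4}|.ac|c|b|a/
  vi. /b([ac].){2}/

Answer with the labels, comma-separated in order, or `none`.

ii, iv

i → no match
ii → match
iii → no match
iv → match
v → no match
vi → no match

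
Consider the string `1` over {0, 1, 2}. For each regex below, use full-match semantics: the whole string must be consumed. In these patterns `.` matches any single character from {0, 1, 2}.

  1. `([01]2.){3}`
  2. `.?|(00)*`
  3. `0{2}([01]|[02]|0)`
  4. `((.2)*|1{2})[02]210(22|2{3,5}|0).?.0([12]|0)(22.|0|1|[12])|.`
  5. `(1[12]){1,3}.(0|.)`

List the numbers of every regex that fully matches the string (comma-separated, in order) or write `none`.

1 → no match
2 → match
3 → no match — must start with `0`
4 → match
5 → no match

2, 4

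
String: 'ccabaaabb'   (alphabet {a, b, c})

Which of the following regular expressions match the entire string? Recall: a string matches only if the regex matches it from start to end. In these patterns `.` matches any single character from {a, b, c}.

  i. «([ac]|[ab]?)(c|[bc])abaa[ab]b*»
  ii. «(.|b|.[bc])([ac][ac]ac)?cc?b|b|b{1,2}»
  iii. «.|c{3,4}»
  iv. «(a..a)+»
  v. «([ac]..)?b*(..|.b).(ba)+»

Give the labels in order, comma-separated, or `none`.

i

i → match
ii → no match
iii → no match
iv → no match — must start with 'a'
v → no match — must end with 'ba'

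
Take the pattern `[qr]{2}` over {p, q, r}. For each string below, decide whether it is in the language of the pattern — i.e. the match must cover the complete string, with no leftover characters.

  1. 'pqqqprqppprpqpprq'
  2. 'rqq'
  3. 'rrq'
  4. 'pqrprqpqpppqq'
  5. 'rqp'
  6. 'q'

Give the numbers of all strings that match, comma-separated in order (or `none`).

1 → no match
2 → no match
3 → no match
4 → no match
5 → no match
6 → no match

none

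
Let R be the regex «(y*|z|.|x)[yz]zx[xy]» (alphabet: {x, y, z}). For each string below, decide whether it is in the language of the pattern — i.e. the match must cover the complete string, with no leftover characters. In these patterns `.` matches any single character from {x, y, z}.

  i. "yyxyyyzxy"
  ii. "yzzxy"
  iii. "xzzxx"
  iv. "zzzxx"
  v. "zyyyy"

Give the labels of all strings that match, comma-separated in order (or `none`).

i → no match
ii → match
iii → match
iv → match
v → no match

ii, iii, iv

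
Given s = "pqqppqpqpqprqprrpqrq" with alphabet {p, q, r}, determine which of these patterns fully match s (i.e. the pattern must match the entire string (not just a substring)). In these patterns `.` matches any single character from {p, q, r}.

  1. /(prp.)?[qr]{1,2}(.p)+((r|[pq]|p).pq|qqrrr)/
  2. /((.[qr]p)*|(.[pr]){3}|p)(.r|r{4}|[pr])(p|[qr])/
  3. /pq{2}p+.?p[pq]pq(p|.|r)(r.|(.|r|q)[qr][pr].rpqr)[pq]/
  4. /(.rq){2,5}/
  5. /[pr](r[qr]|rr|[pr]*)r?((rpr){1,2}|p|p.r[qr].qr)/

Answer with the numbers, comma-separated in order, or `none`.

1 → no match
2 → no match
3 → match
4 → no match
5 → no match

3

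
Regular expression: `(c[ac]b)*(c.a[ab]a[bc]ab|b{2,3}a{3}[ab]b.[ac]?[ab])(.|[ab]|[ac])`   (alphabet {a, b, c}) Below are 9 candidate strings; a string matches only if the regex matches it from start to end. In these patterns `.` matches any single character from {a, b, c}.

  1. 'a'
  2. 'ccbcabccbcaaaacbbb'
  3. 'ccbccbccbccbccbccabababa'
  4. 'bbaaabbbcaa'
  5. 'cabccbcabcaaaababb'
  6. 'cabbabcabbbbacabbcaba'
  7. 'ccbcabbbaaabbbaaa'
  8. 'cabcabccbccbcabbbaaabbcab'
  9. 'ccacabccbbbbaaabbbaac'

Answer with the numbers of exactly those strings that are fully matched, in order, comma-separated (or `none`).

3, 4, 5, 7, 8

1 → no match
2 → no match
3 → match
4 → match
5 → match
6 → no match
7 → match
8 → match
9 → no match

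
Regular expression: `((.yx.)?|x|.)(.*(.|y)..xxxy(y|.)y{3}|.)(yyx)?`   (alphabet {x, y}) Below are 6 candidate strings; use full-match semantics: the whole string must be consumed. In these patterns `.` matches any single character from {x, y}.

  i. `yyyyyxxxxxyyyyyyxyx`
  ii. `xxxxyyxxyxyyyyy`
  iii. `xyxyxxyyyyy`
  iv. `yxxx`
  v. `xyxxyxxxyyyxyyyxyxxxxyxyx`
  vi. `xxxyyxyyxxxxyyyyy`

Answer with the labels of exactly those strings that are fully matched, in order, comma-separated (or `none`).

vi

i → no match
ii → no match
iii → no match
iv → no match
v → no match
vi → match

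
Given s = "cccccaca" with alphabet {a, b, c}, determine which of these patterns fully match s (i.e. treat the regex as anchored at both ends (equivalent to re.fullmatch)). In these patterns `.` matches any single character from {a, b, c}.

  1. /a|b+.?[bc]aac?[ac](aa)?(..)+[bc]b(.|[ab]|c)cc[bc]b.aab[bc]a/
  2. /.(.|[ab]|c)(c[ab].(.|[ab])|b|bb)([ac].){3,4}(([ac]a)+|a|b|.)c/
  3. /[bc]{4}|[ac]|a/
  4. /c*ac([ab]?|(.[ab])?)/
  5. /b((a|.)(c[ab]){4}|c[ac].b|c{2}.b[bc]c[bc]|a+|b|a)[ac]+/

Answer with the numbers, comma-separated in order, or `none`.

4

1 → no match
2 → no match — must end with "c"
3 → no match
4 → match
5 → no match — must start with "b"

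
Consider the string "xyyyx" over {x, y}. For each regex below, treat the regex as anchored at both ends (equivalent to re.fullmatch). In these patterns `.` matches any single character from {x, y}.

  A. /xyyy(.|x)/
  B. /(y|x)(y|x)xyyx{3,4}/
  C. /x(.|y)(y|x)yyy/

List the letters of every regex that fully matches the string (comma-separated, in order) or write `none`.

A

A → match
B → no match
C → no match — must end with "yyy"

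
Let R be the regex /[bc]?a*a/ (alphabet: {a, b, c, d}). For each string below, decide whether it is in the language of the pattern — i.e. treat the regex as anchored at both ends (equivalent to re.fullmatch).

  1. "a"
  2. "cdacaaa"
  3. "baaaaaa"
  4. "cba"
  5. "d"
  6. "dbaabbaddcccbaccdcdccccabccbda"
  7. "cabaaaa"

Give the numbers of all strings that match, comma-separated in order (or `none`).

1, 3

1. "a" → match
2. "cdacaaa" → no match
3. "baaaaaa" → match
4. "cba" → no match
5. "d" → no match — must end with "a"
6 → no match
7. "cabaaaa" → no match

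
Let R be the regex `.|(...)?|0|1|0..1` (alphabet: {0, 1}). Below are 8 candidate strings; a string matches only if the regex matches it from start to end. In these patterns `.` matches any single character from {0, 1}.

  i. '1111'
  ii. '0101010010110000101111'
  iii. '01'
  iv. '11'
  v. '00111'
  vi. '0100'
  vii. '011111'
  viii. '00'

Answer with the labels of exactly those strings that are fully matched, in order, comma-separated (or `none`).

none

i → no match
ii → no match
iii → no match
iv → no match
v → no match
vi → no match
vii → no match
viii → no match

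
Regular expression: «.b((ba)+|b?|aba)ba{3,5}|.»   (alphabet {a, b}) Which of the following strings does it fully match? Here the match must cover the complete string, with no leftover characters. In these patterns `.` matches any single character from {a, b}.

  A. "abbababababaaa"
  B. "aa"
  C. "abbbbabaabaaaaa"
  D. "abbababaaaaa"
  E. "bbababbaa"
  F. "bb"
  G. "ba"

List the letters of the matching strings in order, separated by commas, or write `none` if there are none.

A, D

A → match
B → no match
C → no match
D → match
E → no match
F → no match
G → no match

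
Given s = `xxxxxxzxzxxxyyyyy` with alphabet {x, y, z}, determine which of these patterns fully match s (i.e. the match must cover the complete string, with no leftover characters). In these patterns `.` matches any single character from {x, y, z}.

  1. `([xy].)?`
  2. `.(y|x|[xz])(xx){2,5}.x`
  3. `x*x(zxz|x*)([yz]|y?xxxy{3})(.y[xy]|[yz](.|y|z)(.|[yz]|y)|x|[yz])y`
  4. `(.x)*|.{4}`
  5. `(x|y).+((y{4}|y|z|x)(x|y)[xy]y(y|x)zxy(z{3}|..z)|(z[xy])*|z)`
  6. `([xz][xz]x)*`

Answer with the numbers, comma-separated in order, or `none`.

3, 5

1 → no match
2 → no match — must end with `x`
3 → match
4 → no match
5 → match
6 → no match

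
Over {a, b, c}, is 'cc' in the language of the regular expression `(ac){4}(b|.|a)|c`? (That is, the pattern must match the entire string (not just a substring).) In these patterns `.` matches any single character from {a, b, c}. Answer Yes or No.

No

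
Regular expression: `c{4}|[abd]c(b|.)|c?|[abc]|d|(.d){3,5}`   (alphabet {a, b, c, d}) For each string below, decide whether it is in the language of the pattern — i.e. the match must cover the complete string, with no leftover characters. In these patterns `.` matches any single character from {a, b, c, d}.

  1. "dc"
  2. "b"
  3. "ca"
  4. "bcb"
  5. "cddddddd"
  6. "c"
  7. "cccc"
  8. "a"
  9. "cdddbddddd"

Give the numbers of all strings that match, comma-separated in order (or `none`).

1. "dc" → no match
2. "b" → match
3. "ca" → no match
4. "bcb" → match
5. "cddddddd" → match
6. "c" → match
7. "cccc" → match
8. "a" → match
9. "cdddbddddd" → match

2, 4, 5, 6, 7, 8, 9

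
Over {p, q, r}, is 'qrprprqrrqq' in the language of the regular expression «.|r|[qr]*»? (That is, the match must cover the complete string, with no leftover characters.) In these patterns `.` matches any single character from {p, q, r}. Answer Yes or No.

No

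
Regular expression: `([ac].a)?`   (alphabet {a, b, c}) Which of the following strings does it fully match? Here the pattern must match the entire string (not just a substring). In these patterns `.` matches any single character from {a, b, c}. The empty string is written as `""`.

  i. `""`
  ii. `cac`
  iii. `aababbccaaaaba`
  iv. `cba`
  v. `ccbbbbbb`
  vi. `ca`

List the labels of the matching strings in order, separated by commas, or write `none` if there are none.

i, iv

i → match
ii → no match
iii → no match
iv → match
v → no match
vi → no match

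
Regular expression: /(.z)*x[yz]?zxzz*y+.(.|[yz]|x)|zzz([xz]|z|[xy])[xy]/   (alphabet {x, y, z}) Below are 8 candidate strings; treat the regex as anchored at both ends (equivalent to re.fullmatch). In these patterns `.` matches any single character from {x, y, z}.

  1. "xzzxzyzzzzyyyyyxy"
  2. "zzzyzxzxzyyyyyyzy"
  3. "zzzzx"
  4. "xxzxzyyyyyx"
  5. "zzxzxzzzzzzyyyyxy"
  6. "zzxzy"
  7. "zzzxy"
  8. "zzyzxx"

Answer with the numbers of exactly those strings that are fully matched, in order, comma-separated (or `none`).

3, 5, 7

1 → no match
2 → no match
3 → match
4 → no match
5 → match
6 → no match
7 → match
8 → no match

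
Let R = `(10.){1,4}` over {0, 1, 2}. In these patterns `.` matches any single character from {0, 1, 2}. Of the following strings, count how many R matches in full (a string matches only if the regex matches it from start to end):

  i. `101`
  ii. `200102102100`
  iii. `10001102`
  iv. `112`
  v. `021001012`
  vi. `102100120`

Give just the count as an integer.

1

i. `101` → match
ii. `200102102100` → no match — must start with `10`
iii. `10001102` → no match
iv. `112` → no match — must start with `10`
v. `021001012` → no match — must start with `10`
vi. `102100120` → no match
Total matched: 1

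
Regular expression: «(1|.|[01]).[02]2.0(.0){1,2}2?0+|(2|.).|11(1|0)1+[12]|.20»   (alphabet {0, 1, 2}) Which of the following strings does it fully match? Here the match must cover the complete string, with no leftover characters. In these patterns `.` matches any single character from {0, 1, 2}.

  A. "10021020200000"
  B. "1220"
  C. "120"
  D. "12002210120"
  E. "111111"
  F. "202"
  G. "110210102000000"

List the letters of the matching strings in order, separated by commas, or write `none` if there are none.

A → match
B → no match
C → match
D → no match
E → match
F → no match
G → match

A, C, E, G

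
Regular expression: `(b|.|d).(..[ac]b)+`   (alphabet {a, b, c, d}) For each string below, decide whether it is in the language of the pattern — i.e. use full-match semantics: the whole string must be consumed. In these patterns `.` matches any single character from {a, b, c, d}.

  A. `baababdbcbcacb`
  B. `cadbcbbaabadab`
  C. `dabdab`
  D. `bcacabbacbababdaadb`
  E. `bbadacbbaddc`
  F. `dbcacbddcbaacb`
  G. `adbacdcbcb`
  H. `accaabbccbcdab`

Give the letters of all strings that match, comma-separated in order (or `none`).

A, B, C, F, H

A → match
B → match
C. `dabdab` → match
D → no match
E. `bbadacbbaddc` → no match — must end with `b`
F → match
G. `adbacdcbcb` → no match
H → match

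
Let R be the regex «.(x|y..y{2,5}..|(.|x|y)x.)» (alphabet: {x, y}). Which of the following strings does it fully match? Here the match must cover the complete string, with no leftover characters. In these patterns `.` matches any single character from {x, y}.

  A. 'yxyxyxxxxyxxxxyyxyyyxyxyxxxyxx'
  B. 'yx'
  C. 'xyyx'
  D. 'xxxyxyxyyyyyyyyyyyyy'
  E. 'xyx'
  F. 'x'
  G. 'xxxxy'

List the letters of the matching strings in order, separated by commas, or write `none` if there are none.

B

A → no match
B. 'yx' → match
C. 'xyyx' → no match
D → no match
E. 'xyx' → no match
F. 'x' → no match
G. 'xxxxy' → no match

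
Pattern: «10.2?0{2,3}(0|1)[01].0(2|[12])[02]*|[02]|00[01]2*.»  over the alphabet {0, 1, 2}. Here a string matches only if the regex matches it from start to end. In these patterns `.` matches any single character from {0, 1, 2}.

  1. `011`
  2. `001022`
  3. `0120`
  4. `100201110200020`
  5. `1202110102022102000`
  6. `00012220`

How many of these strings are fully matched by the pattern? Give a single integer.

1. `011` → no match
2. `001022` → no match
3. `0120` → no match
4 → no match
5 → no match
6. `00012220` → no match
Total matched: 0

0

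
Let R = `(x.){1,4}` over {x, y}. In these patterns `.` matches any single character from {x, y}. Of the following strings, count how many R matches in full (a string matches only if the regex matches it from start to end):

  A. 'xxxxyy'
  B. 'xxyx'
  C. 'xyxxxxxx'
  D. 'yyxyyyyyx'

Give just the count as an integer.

1

A → no match
B → no match
C → match
D → no match — must start with 'x'
Total matched: 1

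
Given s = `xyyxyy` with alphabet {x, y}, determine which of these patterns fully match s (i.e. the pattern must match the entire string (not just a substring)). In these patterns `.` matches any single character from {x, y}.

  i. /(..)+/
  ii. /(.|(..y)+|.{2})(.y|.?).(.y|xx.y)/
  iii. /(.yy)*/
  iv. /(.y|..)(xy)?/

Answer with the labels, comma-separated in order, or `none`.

i → match
ii → match
iii → match
iv → no match

i, ii, iii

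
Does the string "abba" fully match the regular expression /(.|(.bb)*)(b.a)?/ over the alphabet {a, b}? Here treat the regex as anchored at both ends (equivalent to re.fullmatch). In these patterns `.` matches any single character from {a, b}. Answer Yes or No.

Yes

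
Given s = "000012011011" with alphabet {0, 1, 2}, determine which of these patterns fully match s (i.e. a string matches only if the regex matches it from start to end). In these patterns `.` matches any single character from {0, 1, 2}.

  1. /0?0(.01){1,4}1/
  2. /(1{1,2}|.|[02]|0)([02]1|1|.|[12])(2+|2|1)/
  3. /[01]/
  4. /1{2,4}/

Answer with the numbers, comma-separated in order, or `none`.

1 → match
2 → no match
3 → no match
4 → no match — must start with "1"

1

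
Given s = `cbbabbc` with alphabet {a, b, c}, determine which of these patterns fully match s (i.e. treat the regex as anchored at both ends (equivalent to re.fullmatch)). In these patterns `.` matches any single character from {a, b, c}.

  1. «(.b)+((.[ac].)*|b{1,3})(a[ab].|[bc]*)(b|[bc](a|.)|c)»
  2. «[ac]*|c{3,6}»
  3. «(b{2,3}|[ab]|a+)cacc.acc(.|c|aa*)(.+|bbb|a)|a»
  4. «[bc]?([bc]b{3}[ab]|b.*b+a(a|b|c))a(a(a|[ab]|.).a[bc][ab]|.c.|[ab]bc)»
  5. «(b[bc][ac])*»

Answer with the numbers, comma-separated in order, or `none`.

1 → match
2 → no match
3 → no match
4 → no match
5 → no match

1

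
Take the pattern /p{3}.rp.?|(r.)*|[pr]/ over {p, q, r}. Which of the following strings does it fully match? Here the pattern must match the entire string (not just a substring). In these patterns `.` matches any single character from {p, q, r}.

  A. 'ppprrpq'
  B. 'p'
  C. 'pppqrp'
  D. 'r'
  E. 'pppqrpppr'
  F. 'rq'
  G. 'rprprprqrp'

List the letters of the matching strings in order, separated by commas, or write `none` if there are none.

A, B, C, D, F, G

A → match
B → match
C → match
D → match
E → no match
F → match
G → match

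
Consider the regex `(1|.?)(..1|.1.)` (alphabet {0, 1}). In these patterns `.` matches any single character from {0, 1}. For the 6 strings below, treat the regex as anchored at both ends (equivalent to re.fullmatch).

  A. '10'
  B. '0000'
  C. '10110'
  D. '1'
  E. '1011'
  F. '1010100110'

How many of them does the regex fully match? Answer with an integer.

1

A → no match
B → no match
C → no match
D → no match
E → match
F → no match
Total matched: 1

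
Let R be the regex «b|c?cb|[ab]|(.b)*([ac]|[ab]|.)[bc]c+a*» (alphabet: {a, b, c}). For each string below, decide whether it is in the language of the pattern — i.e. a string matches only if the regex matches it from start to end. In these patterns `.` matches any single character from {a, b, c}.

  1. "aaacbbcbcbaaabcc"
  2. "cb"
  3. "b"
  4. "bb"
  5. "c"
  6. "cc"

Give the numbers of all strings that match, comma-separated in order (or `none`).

2, 3

1 → no match
2. "cb" → match
3. "b" → match
4. "bb" → no match
5. "c" → no match
6. "cc" → no match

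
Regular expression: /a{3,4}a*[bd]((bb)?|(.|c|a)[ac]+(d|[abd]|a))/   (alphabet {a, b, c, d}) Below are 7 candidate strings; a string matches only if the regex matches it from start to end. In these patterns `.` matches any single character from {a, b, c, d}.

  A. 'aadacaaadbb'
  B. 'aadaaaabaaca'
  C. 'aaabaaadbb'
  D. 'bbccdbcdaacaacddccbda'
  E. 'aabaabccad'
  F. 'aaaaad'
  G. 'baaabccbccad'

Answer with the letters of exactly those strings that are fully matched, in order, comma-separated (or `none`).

A. 'aadacaaadbb' → no match
B. 'aadaaaabaaca' → no match
C. 'aaabaaadbb' → no match
D → no match — must start with 'a'
E. 'aabaabccad' → no match
F. 'aaaaad' → match
G. 'baaabccbccad' → no match — must start with 'a'

F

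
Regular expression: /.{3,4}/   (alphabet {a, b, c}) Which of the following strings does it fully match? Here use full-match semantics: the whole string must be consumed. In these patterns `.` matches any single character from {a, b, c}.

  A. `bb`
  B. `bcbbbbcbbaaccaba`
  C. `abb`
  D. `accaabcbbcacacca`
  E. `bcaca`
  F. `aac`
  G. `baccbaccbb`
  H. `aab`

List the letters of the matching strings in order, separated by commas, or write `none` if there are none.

A → no match
B → no match
C → match
D → no match
E → no match
F → match
G → no match
H → match

C, F, H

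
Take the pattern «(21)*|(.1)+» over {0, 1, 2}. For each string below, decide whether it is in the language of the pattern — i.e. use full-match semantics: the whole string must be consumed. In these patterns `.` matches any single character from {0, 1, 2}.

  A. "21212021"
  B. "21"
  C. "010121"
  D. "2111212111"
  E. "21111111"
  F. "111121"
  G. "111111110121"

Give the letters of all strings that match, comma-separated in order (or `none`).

B, C, D, E, F, G

A → no match
B → match
C → match
D → match
E → match
F → match
G → match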